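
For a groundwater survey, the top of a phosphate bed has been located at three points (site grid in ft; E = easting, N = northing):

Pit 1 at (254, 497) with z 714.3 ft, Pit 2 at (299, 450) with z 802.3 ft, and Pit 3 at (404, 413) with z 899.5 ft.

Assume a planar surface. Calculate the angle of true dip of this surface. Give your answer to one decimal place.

Two edge vectors: Pit 1→Pit 2 = (45, -47, 88), Pit 1→Pit 3 = (150, -84, 185.2).
Normal n = (Pit 1→Pit 2) × (Pit 1→Pit 3) = (-1312.4, 4866, 3270).
So ∂z/∂E = −n_x/n_z = 0.40135 and ∂z/∂N = −n_y/n_z = −1.48807.
Gradient magnitude |∇z| = √(a² + b²) = √(0.16108 + 2.21436) = 1.54125.
True dip = arctan(1.54125) = 57.0°, dipping toward NNW (azimuth ≈ 345°).

57.0°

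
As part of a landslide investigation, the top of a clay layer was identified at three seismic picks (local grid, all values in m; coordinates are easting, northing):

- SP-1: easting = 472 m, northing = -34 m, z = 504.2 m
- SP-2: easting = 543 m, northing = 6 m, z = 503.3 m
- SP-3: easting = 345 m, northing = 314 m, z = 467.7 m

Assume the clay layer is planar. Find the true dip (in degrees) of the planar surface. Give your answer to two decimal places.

5.63°

Let the plane be z = a·easting + b·northing + c.
SP-2−SP-1: 71a + 40b = −0.9;  SP-3−SP-1: −127a + 348b = −36.5.
Solving gives a = 0.03850, b = −0.09084.
Gradient magnitude |∇z| = √(a² + b²) = √(0.00148 + 0.00825) = 0.09866.
True dip = arctan(0.09866) = 5.63°, dipping toward NNW (azimuth ≈ 337°).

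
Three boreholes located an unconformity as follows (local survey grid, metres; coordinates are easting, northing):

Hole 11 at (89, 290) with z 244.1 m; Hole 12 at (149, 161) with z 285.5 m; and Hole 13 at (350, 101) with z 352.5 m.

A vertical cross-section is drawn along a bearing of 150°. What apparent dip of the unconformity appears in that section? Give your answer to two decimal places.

16.95°

Two edge vectors: Hole 11→Hole 12 = (60, -129, 41.4), Hole 11→Hole 13 = (261, -189, 108.4).
Normal n = (Hole 11→Hole 12) × (Hole 11→Hole 13) = (-6159, 4301.4, 22329).
So ∂z/∂easting = −n_x/n_z = 0.27583 and ∂z/∂northing = −n_y/n_z = −0.19264.
Unit vector along 150° is (sin 150°, cos 150°) = (0.5000, -0.8660).
Slope in that direction = a·(0.5000) + b·(-0.8660) = 0.30474.
Apparent dip = arctan|0.30474| = 16.95° (true dip is 18.6°, so apparent ≤ true as expected).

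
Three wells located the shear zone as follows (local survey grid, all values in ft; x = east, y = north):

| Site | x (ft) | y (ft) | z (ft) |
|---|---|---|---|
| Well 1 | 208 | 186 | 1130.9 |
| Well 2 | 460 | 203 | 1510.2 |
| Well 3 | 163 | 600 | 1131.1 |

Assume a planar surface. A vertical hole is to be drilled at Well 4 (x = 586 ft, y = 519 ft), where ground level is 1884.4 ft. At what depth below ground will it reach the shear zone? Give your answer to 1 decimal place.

134.5 ft

Let the plane be z = a·x + b·y + c.
Well 2−Well 1: 252a + 17b = 379.3;  Well 3−Well 1: −45a + 414b = 0.2.
Solving gives a = 1.49417, b = 0.16289.
Then c = 1130.9 − a·208 − b·186 = 789.81.
At (586, 519): z_contact = 875.58 + 84.54 + 789.81 = 1749.94 ft.
Depth below ground = 1884.4 − 1749.94 = 134.5 ft.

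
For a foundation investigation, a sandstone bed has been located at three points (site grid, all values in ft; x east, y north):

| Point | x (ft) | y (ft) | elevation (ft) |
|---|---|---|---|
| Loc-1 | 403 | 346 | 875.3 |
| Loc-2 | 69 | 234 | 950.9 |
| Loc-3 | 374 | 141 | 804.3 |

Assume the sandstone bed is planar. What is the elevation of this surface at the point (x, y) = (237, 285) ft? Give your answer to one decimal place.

Two edge vectors: Loc-1→Loc-2 = (-334, -112, 75.6), Loc-1→Loc-3 = (-29, -205, -71).
Normal n = (Loc-1→Loc-2) × (Loc-1→Loc-3) = (23450, -25906.4, 65222).
So ∂z/∂x = −n_x/n_z = −0.35954 and ∂z/∂y = −n_y/n_z = 0.39720.
Intercept c from Loc-1: 875.3 + 144.90 − 137.43 = 882.76.
At (237, 285): z = −85.2 + 113.2 + 882.76 = 910.8 ft.

910.8 ft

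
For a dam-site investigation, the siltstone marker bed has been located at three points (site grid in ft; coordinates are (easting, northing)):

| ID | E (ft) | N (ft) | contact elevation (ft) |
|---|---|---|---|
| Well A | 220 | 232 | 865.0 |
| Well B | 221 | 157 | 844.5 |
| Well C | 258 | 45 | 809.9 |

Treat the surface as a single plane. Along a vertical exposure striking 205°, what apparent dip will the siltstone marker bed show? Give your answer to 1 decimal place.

11.3°

Let the plane be z = a·E + b·N + c.
Well B−Well A: 1a − 75b = −20.5;  Well C−Well A: 38a − 187b = −55.1.
Solving gives a = −0.11228, b = 0.27184.
Unit vector along 205° is (sin 205°, cos 205°) = (-0.4226, -0.9063).
Slope in that direction = a·(-0.4226) + b·(-0.9063) = −0.19892.
Apparent dip = arctan|0.19892| = 11.3° (true dip is 16.4°, so apparent ≤ true as expected).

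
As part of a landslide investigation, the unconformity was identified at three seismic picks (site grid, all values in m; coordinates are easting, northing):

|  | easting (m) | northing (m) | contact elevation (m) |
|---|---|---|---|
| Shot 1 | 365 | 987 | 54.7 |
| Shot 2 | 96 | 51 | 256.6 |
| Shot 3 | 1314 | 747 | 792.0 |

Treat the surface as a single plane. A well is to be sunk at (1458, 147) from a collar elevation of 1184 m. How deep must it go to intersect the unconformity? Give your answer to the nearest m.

Two edge vectors: Shot 1→Shot 2 = (-269, -936, 201.9), Shot 1→Shot 3 = (949, -240, 737.3).
Normal n = (Shot 1→Shot 2) × (Shot 1→Shot 3) = (-641656.8, 389936.8, 952824).
So ∂z/∂easting = −n_x/n_z = 0.67343 and ∂z/∂northing = −n_y/n_z = −0.40924.
Intercept c from Shot 1: 54.7 − 245.80 + 403.92 = 212.82.
At (1458, 147): z_contact = 981.9 − 60.2 + 212.82 = 1134.5 m.
Depth below ground = 1184 − 1134.5 = 49 m.

49 m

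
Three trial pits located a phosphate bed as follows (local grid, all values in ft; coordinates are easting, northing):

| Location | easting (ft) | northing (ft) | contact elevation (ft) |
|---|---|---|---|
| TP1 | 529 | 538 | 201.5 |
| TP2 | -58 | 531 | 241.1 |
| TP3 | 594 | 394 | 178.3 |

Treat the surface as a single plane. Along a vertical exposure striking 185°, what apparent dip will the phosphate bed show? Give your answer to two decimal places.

Two edge vectors: TP1→TP2 = (-587, -7, 39.6), TP1→TP3 = (65, -144, -23.2).
Normal n = (TP1→TP2) × (TP1→TP3) = (5864.8, -11044.4, 84983).
So ∂z/∂easting = −n_x/n_z = −0.06901 and ∂z/∂northing = −n_y/n_z = 0.12996.
Unit vector along 185° is (sin 185°, cos 185°) = (-0.0872, -0.9962).
Slope in that direction = a·(-0.0872) + b·(-0.9962) = −0.12345.
Apparent dip = arctan|0.12345| = 7.04° (true dip is 8.4°, so apparent ≤ true as expected).

7.04°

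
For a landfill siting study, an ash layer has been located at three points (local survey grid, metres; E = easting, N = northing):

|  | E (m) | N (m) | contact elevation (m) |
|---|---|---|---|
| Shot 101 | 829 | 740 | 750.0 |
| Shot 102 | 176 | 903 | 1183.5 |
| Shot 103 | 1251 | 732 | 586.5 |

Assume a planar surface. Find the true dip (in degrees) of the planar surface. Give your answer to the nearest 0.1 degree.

51.4°

Let the plane be z = a·E + b·N + c.
Shot 102−Shot 101: −653a + 163b = 433.5;  Shot 103−Shot 101: 422a − 8b = −163.5.
Solving gives a = −0.36472, b = 1.19838.
Gradient magnitude |∇z| = √(a² + b²) = √(0.13302 + 1.43612) = 1.25265.
True dip = arctan(1.25265) = 51.4°, dipping toward SSE (azimuth ≈ 163°).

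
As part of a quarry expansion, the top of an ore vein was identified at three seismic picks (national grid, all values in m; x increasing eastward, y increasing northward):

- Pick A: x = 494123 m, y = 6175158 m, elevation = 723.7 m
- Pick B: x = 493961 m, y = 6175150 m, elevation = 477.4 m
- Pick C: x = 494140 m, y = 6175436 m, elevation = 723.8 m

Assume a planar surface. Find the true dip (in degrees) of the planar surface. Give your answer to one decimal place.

56.8°

Two edge vectors: Pick A→Pick B = (-162, -8, -246.3), Pick A→Pick C = (17, 278, 0.1).
Normal n = (Pick A→Pick B) × (Pick A→Pick C) = (68470.6, -4170.9, -44900).
So ∂z/∂x = −n_x/n_z = 1.52496 and ∂z/∂y = −n_y/n_z = −0.09289.
Gradient magnitude |∇z| = √(a² + b²) = √(2.32550 + 0.00863) = 1.52778.
True dip = arctan(1.52778) = 56.8°, dipping toward W (azimuth ≈ 273°).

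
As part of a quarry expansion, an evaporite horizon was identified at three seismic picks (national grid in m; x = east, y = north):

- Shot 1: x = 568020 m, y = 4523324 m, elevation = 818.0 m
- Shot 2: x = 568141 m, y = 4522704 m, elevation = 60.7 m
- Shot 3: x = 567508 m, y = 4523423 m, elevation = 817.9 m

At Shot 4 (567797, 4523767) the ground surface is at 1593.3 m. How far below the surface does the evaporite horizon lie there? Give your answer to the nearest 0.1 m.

267.7 m

Two edge vectors: Shot 1→Shot 2 = (121, -620, -757.3), Shot 1→Shot 3 = (-512, 99, -0.1).
Normal n = (Shot 1→Shot 2) × (Shot 1→Shot 3) = (75034.7, 387749.7, -305461).
So ∂z/∂x = −n_x/n_z = 0.245644125 and ∂z/∂y = −n_y/n_z = 1.269391837.
Intercept c from Shot 1: 818 − 139530.78 − 5741870.56 = −5880583.34.
At (567797, 4523767): z_contact = 139476.00 + 5742432.90 − 5880583.34 = 1325.56 m.
Depth below ground = 1593.3 − 1325.56 = 267.7 m.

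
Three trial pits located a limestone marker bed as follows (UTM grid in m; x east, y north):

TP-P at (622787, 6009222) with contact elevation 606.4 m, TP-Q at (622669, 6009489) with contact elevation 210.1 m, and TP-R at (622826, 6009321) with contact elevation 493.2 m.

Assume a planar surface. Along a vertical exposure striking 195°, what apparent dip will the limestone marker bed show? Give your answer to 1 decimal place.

Let the plane be z = a·x + b·y + c.
TP-Q−TP-P: −118a + 267b = −396.3;  TP-R−TP-P: 39a + 99b = −113.2.
Solving gives a = 0.40775, b = −1.30406.
Unit vector along 195° is (sin 195°, cos 195°) = (-0.2588, -0.9659).
Slope in that direction = a·(-0.2588) + b·(-0.9659) = 1.15410.
Apparent dip = arctan|1.15410| = 49.1° (true dip is 53.8°, so apparent ≤ true as expected).

49.1°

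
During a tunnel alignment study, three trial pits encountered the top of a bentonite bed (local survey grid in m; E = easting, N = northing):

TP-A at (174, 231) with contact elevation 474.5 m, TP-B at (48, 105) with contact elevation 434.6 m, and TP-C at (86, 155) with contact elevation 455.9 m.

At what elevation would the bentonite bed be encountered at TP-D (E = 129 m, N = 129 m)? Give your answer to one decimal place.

Let the plane be z = a·E + b·N + c.
TP-B−TP-A: −126a − 126b = −39.9;  TP-C−TP-A: −88a − 76b = −18.6.
Solving gives a = −0.45556, b = 0.77222.
Then c = 474.5 − a·174 − b·231 = 375.38.
At (129, 129): z = −58.8 + 99.6 + 375.38 = 416.2 m.

416.2 m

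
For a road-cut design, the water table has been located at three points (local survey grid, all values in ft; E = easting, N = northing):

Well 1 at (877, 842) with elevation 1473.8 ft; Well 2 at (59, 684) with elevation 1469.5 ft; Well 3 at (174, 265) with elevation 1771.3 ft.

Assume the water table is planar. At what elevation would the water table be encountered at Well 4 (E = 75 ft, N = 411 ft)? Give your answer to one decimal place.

Let the plane be z = a·E + b·N + c.
Well 2−Well 1: −818a − 158b = −4.3;  Well 3−Well 1: −703a − 577b = 297.5.
Solving gives a = 0.13711, b = −0.68265.
Then c = 1473.8 − a·877 − b·842 = 1928.35.
At (75, 411): z = 10.3 − 280.6 + 1928.35 = 1658.1 ft.

1658.1 ft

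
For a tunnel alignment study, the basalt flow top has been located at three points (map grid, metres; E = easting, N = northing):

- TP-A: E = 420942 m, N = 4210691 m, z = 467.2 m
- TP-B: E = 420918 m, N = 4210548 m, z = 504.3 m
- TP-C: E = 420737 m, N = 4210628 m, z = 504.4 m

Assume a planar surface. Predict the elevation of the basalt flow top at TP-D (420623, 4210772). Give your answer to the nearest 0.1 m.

481.9 m

Let the plane be z = a·E + b·N + c.
TP-B−TP-A: −24a − 143b = 37.1;  TP-C−TP-A: −205a − 63b = 37.2.
Solving gives a = −0.107265403, b = −0.241437974.
Then c = 467.2 − a·420942 − b·4210691 = 1062240.42.
At (420623, 4210772): z = −45118.3 − 1016640.3 + 1062240.42 = 481.9 m.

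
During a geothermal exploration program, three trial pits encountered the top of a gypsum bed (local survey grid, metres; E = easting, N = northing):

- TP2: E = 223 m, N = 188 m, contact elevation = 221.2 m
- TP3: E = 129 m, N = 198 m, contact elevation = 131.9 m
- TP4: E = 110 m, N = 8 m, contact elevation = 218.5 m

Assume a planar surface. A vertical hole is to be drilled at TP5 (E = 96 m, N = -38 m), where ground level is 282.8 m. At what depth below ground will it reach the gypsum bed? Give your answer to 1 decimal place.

Two edge vectors: TP2→TP3 = (-94, 10, -89.3), TP2→TP4 = (-113, -180, -2.7).
Normal n = (TP2→TP3) × (TP2→TP4) = (-16101, 9837.1, 18050).
So ∂z/∂E = −n_x/n_z = 0.89202 and ∂z/∂N = −n_y/n_z = −0.54499.
Intercept c from TP2: 221.2 − 198.92 + 102.46 = 124.74.
At (96, -38): z_contact = 85.63 + 20.71 + 124.74 = 231.08 m.
Depth below ground = 282.8 − 231.08 = 51.7 m.

51.7 m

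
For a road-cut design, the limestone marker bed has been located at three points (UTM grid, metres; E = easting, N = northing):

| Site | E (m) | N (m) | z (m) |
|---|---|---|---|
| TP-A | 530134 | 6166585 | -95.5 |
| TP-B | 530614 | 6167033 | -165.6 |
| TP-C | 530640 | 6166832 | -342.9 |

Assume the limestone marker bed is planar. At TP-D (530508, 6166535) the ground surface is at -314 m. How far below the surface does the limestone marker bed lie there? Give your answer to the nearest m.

143 m

Let the plane be z = a·E + b·N + c.
TP-B−TP-A: 480a + 448b = −70.1;  TP-C−TP-A: 506a + 247b = −247.4.
Solving gives a = −0.86490548, b = 0.77021123.
Then c = -95.5 − a·530134 − b·6166585 = −4291152.72.
At (530508, 6166535): z_contact = −458839.3 + 4749534.5 − 4291152.72 = -457.5 m.
Depth below ground = -314 − (-457.5) = 143 m.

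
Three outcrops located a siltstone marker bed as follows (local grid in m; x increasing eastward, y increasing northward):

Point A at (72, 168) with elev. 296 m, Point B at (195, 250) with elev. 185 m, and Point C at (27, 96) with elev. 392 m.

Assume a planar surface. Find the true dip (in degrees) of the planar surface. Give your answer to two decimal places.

52.83°

Two edge vectors: Point A→Point B = (123, 82, -111), Point A→Point C = (-45, -72, 96).
Normal n = (Point A→Point B) × (Point A→Point C) = (-120, -6813, -5166).
So ∂z/∂x = −n_x/n_z = −0.02323 and ∂z/∂y = −n_y/n_z = −1.31882.
Gradient magnitude |∇z| = √(a² + b²) = √(0.00054 + 1.73927) = 1.31902.
True dip = arctan(1.31902) = 52.83°, dipping toward N (azimuth ≈ 001°).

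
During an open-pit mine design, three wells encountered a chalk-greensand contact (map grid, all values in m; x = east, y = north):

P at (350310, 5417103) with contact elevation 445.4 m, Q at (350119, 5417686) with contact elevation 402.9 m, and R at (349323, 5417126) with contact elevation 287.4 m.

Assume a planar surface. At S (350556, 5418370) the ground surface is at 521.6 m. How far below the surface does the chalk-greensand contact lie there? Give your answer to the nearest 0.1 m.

63.1 m

Let the plane be z = a·x + b·y + c.
Q−P: −191a + 583b = −42.5;  R−P: −987a + 23b = −158.
Solving gives a = 0.159600755, b = −0.020611073.
Then c = 445.4 − a·350310 − b·5417103 = 56187.97.
At (350556, 5418370): z_contact = 55949.00 − 111678.42 + 56187.97 = 458.55 m.
Depth below ground = 521.6 − 458.55 = 63.1 m.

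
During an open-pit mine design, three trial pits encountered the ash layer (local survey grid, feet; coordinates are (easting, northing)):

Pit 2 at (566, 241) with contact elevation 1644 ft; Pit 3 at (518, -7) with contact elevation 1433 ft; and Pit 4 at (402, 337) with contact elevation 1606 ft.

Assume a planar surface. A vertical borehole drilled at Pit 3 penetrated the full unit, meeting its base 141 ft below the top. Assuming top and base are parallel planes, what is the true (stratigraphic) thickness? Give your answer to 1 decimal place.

100.9 ft

Two edge vectors: Pit 2→Pit 3 = (-48, -248, -211), Pit 2→Pit 4 = (-164, 96, -38).
Normal n = (Pit 2→Pit 3) × (Pit 2→Pit 4) = (29680, 32780, -45280).
So ∂z/∂E = −n_x/n_z = 0.65548 and ∂z/∂N = −n_y/n_z = 0.72394.
|∇z| = √(a²+b²) = 0.97660, so dip δ = arctan(0.97660) = 44.32°.
True thickness = vertical thickness × cos δ = 141 × cos 44.32° = 100.9 ft.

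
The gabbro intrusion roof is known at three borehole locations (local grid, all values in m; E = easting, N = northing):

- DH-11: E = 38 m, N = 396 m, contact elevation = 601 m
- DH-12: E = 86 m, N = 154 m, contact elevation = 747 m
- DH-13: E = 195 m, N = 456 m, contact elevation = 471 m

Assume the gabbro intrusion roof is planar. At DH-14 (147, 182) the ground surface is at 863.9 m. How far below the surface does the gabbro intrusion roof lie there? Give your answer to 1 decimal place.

170.8 m

Two edge vectors: DH-11→DH-12 = (48, -242, 146), DH-11→DH-13 = (157, 60, -130).
Normal n = (DH-11→DH-12) × (DH-11→DH-13) = (22700, 29162, 40874).
So ∂z/∂E = −n_x/n_z = −0.55537 and ∂z/∂N = −n_y/n_z = −0.71346.
Intercept c from DH-11: 601 + 21.10 + 282.53 = 904.63.
At (147, 182): z_contact = −81.64 − 129.85 + 904.63 = 693.15 m.
Depth below ground = 863.9 − 693.15 = 170.8 m.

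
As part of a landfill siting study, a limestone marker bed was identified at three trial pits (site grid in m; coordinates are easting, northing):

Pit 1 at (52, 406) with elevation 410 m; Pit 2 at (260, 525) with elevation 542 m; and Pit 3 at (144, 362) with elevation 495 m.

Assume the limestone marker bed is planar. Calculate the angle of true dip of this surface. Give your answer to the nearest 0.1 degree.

Let the plane be z = a·easting + b·northing + c.
Pit 2−Pit 1: 208a + 119b = 132;  Pit 3−Pit 1: 92a − 44b = 85.
Solving gives a = 0.79219, b = −0.27542.
Gradient magnitude |∇z| = √(a² + b²) = √(0.62756 + 0.07586) = 0.83870.
True dip = arctan(0.83870) = 40.0°, dipping toward WNW (azimuth ≈ 289°).

40.0°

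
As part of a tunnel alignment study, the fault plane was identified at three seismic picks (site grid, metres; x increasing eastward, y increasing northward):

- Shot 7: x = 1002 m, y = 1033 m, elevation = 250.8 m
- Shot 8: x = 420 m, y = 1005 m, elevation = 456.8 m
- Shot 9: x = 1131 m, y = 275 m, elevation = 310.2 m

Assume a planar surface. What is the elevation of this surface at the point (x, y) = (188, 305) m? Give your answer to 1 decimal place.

Let the plane be z = a·x + b·y + c.
Shot 8−Shot 7: −582a − 28b = 206;  Shot 9−Shot 7: 129a − 758b = 59.4.
Solving gives a = −0.347338, b = −0.137476.
Then c = 250.8 − a·1002 − b·1033 = 740.85.
At (188, 305): z = −65.3 − 41.9 + 740.85 = 633.6 m.

633.6 m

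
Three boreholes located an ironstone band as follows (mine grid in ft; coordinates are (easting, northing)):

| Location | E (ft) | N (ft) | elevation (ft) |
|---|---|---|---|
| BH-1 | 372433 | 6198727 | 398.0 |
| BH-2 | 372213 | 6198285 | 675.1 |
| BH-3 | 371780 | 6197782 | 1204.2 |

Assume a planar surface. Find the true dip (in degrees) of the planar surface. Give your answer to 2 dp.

49.51°

Let the plane be z = a·E + b·N + c.
BH-2−BH-1: −220a − 442b = 277.1;  BH-3−BH-1: −653a − 945b = 806.2.
Solving gives a = −1.17039, b = −0.04438.
Gradient magnitude |∇z| = √(a² + b²) = √(1.36981 + 0.00197) = 1.17123.
True dip = arctan(1.17123) = 49.51°, dipping toward E (azimuth ≈ 088°).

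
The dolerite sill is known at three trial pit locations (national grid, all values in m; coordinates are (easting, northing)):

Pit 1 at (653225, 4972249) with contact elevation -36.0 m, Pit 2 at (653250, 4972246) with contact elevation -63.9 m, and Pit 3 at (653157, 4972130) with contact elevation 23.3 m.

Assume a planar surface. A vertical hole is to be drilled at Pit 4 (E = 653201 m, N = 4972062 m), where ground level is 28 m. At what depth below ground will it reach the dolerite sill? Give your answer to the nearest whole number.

62 m

Let the plane be z = a·E + b·N + c.
Pit 2−Pit 1: 25a − 3b = −27.9;  Pit 3−Pit 1: −68a − 119b = 59.3.
Solving gives a = −1.10034602, b = 0.13044983.
Then c = -36 − a·653225 − b·4972249 = 70108.51.
At (653201, 4972062): z_contact = −718747.1 + 648604.6 + 70108.51 = -34.0 m.
Depth below ground = 28 − (-34.0) = 62 m.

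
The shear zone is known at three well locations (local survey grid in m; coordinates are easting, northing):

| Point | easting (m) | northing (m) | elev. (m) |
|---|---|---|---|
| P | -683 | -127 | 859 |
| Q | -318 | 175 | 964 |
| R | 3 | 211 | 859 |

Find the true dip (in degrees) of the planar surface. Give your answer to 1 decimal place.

43.8°

Let the plane be z = a·easting + b·northing + c.
Q−P: 365a + 302b = 105;  R−P: 686a + 338b = 0.
Solving gives a = −0.42350, b = 0.85953.
Gradient magnitude |∇z| = √(a² + b²) = √(0.17935 + 0.73878) = 0.95819.
True dip = arctan(0.95819) = 43.8°, dipping toward SSE (azimuth ≈ 154°).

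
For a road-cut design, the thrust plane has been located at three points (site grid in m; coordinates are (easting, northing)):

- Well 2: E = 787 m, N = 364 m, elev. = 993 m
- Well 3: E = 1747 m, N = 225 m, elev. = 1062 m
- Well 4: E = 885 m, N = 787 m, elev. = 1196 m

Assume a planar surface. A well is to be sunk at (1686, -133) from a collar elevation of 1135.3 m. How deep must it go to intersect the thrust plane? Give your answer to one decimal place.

242.1 m

Two edge vectors: Well 2→Well 3 = (960, -139, 69), Well 2→Well 4 = (98, 423, 203).
Normal n = (Well 2→Well 3) × (Well 2→Well 4) = (-57404, -188118, 419702).
So ∂z/∂E = −n_x/n_z = 0.136773 and ∂z/∂N = −n_y/n_z = 0.448218.
Intercept c from Well 2: 993 − 107.64 − 163.15 = 722.21.
At (1686, -133): z_contact = 230.60 − 59.61 + 722.21 = 893.19 m.
Depth below ground = 1135.3 − 893.19 = 242.1 m.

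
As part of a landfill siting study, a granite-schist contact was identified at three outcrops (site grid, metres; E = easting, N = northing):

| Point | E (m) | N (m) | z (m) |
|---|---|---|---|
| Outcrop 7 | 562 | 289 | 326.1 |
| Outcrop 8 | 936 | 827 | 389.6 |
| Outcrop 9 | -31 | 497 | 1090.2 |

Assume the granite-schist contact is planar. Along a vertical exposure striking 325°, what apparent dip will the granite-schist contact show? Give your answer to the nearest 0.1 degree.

Let the plane be z = a·E + b·N + c.
Outcrop 8−Outcrop 7: 374a + 538b = 63.5;  Outcrop 9−Outcrop 7: −593a + 208b = 764.1.
Solving gives a = −1.00265, b = 0.81504.
Unit vector along 325° is (sin 325°, cos 325°) = (-0.5736, 0.8192).
Slope in that direction = a·(-0.5736) + b·(0.8192) = 1.24274.
Apparent dip = arctan|1.24274| = 51.2° (true dip is 52.3°, so apparent ≤ true as expected).

51.2°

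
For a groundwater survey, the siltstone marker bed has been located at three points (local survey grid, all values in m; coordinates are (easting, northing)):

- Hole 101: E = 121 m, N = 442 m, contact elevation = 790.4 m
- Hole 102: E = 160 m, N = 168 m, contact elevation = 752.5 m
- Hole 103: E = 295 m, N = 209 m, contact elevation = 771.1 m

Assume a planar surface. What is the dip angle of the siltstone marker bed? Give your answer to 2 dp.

Let the plane be z = a·E + b·N + c.
Hole 102−Hole 101: 39a − 274b = −37.9;  Hole 103−Hole 101: 174a − 233b = −19.3.
Solving gives a = 0.09180, b = 0.15139.
Gradient magnitude |∇z| = √(a² + b²) = √(0.00843 + 0.02292) = 0.17705.
True dip = arctan(0.17705) = 10.04°, dipping toward SSW (azimuth ≈ 211°).

10.04°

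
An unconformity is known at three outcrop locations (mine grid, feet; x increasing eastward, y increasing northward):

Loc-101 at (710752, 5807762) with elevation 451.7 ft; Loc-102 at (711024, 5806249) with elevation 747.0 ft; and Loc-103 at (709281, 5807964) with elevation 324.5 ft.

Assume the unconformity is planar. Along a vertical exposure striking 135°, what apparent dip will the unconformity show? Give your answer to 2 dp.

9.84°

Two edge vectors: Loc-101→Loc-102 = (272, -1513, 295.3), Loc-101→Loc-103 = (-1471, 202, -127.2).
Normal n = (Loc-101→Loc-102) × (Loc-101→Loc-103) = (132803, -399787.9, -2170679).
So ∂z/∂x = −n_x/n_z = 0.06118 and ∂z/∂y = −n_y/n_z = −0.18418.
Unit vector along 135° is (sin 135°, cos 135°) = (0.7071, -0.7071).
Slope in that direction = a·(0.7071) + b·(-0.7071) = 0.17349.
Apparent dip = arctan|0.17349| = 9.84° (true dip is 11.0°, so apparent ≤ true as expected).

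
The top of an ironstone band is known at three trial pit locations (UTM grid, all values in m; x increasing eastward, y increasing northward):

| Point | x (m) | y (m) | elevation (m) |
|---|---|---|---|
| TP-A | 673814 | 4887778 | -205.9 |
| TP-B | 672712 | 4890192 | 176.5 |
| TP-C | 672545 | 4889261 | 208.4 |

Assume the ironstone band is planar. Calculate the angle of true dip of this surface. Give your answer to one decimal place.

16.9°

Let the plane be z = a·x + b·y + c.
TP-B−TP-A: −1102a + 2414b = 382.4;  TP-C−TP-A: −1269a + 1483b = 414.3.
Solving gives a = −0.30300, b = 0.02009.
Gradient magnitude |∇z| = √(a² + b²) = √(0.09181 + 0.00040) = 0.30367.
True dip = arctan(0.30367) = 16.9°, dipping toward E (azimuth ≈ 094°).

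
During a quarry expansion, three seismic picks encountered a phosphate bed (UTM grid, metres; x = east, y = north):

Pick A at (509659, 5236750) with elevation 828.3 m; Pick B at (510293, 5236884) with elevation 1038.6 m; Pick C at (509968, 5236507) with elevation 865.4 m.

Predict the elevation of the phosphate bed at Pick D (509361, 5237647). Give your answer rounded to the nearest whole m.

Let the plane be z = a·x + b·y + c.
Pick B−Pick A: 634a + 134b = 210.3;  Pick C−Pick A: 309a − 243b = 37.1.
Solving gives a = 0.28687202, b = 0.21211298.
Then c = 828.3 − a·509659 − b·5236750 = −1256161.26.
At (509361, 5237647): z = 146121.4 + 1110972.9 − 1256161.26 = 933.1 m.

933 m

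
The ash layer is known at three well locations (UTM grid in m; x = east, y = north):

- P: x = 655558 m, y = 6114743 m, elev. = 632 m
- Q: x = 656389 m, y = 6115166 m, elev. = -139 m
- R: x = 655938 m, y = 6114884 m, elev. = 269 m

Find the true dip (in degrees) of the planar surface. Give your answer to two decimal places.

46.35°

Two edge vectors: P→Q = (831, 423, -771), P→R = (380, 141, -363).
Normal n = (P→Q) × (P→R) = (-44838, 8673, -43569).
So ∂z/∂x = −n_x/n_z = −1.02913 and ∂z/∂y = −n_y/n_z = 0.19906.
Gradient magnitude |∇z| = √(a² + b²) = √(1.05910 + 0.03963) = 1.04820.
True dip = arctan(1.04820) = 46.35°, dipping toward E (azimuth ≈ 101°).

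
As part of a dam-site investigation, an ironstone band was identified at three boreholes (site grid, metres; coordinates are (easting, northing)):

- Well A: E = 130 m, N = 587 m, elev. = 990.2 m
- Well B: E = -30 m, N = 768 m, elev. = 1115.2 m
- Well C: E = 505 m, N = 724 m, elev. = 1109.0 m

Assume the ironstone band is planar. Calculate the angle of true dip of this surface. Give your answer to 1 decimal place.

36.3°

Let the plane be z = a·E + b·N + c.
Well B−Well A: −160a + 181b = 125;  Well C−Well A: 375a + 137b = 118.8.
Solving gives a = 0.04875, b = 0.73370.
Gradient magnitude |∇z| = √(a² + b²) = √(0.00238 + 0.53832) = 0.73532.
True dip = arctan(0.73532) = 36.3°, dipping toward S (azimuth ≈ 184°).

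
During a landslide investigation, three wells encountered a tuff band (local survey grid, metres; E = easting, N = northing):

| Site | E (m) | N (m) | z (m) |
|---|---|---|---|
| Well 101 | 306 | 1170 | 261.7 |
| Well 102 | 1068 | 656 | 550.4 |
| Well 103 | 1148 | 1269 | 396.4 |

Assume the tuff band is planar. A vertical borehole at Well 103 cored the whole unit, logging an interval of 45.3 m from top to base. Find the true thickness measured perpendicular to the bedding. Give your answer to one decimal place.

Two edge vectors: Well 101→Well 102 = (762, -514, 288.7), Well 101→Well 103 = (842, 99, 134.7).
Normal n = (Well 101→Well 102) × (Well 101→Well 103) = (-97817.1, 140444, 508226).
So ∂z/∂E = −n_x/n_z = 0.19247 and ∂z/∂N = −n_y/n_z = −0.27634.
|∇z| = √(a²+b²) = 0.33676, so dip δ = arctan(0.33676) = 18.61°.
True thickness = vertical thickness × cos δ = 45.3 × cos 18.61° = 42.9 m.

42.9 m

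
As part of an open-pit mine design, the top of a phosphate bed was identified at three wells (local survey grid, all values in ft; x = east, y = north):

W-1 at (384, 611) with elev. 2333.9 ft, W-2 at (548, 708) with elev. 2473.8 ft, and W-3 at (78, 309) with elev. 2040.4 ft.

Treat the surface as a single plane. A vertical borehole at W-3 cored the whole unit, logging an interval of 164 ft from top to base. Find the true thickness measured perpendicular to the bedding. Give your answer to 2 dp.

Let the plane be z = a·x + b·y + c.
W-2−W-1: 164a + 97b = 139.9;  W-3−W-1: −306a − 302b = −293.5.
Solving gives a = 0.69436, b = 0.26830.
|∇z| = √(a²+b²) = 0.74439, so dip δ = arctan(0.74439) = 36.66°.
True thickness = vertical thickness × cos δ = 164 × cos 36.66° = 131.55 ft.

131.55 ft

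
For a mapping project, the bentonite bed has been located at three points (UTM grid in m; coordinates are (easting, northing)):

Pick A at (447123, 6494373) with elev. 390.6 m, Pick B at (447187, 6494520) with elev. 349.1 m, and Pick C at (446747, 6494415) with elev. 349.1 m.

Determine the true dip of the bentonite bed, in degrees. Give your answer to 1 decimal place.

Two edge vectors: Pick A→Pick B = (64, 147, -41.5), Pick A→Pick C = (-376, 42, -41.5).
Normal n = (Pick A→Pick B) × (Pick A→Pick C) = (-4357.5, 18260, 57960).
So ∂z/∂E = −n_x/n_z = 0.07518 and ∂z/∂N = −n_y/n_z = −0.31504.
Gradient magnitude |∇z| = √(a² + b²) = √(0.00565 + 0.09925) = 0.32389.
True dip = arctan(0.32389) = 17.9°, dipping toward NNW (azimuth ≈ 347°).

17.9°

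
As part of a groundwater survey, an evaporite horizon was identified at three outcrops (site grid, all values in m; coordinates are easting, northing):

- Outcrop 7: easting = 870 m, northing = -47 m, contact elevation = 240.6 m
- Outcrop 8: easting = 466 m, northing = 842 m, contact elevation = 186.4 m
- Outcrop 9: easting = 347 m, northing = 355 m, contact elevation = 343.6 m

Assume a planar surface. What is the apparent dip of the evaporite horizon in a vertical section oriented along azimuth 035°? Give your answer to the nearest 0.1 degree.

22.0°

Let the plane be z = a·easting + b·northing + c.
Outcrop 8−Outcrop 7: −404a + 889b = −54.2;  Outcrop 9−Outcrop 7: −523a + 402b = 103.
Solving gives a = −0.37468, b = −0.23124.
Unit vector along 035° is (sin 35°, cos 35°) = (0.5736, 0.8192).
Slope in that direction = a·(0.5736) + b·(0.8192) = −0.40433.
Apparent dip = arctan|0.40433| = 22.0° (true dip is 23.8°, so apparent ≤ true as expected).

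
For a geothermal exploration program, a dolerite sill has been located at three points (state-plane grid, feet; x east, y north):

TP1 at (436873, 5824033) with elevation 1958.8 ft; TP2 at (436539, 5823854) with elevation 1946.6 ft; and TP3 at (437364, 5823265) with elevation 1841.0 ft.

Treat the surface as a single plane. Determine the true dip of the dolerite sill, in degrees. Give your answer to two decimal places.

7.74°

Let the plane be z = a·x + b·y + c.
TP2−TP1: −334a − 179b = −12.2;  TP3−TP1: 491a − 768b = −117.8.
Solving gives a = −0.03402, b = 0.13164.
Gradient magnitude |∇z| = √(a² + b²) = √(0.00116 + 0.01733) = 0.13596.
True dip = arctan(0.13596) = 7.74°, dipping toward SSE (azimuth ≈ 166°).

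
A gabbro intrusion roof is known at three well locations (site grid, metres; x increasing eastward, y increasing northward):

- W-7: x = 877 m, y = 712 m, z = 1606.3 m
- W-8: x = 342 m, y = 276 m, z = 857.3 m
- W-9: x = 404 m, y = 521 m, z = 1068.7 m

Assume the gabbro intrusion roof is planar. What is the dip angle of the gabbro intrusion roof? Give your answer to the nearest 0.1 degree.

47.4°

Two edge vectors: W-7→W-8 = (-535, -436, -749), W-7→W-9 = (-473, -191, -537.6).
Normal n = (W-7→W-8) × (W-7→W-9) = (91334.6, 66661, -104043).
So ∂z/∂x = −n_x/n_z = 0.87785 and ∂z/∂y = −n_y/n_z = 0.64071.
Gradient magnitude |∇z| = √(a² + b²) = √(0.77063 + 0.41050) = 1.08680.
True dip = arctan(1.08680) = 47.4°, dipping toward SW (azimuth ≈ 234°).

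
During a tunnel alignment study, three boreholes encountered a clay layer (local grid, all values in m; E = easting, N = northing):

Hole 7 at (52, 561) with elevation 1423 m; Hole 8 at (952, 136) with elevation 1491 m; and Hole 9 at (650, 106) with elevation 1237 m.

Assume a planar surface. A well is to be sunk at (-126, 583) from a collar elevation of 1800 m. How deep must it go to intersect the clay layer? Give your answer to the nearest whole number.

474 m

Two edge vectors: Hole 7→Hole 8 = (900, -425, 68), Hole 7→Hole 9 = (598, -455, -186).
Normal n = (Hole 7→Hole 8) × (Hole 7→Hole 9) = (109990, 208064, -155350).
So ∂z/∂E = −n_x/n_z = 0.70801 and ∂z/∂N = −n_y/n_z = 1.33932.
Intercept c from Hole 7: 1423 − 36.82 − 751.36 = 634.82.
At (-126, 583): z_contact = −89.2 + 780.8 + 634.82 = 1326.4 m.
Depth below ground = 1800 − 1326.4 = 474 m.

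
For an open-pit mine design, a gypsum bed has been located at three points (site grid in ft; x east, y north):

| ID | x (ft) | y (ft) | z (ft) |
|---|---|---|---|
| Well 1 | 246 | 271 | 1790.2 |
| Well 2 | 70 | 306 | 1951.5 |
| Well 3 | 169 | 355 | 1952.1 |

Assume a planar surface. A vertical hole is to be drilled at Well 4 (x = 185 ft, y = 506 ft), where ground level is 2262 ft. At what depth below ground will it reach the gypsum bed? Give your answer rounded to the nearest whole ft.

120 ft

Two edge vectors: Well 1→Well 2 = (-176, 35, 161.3), Well 1→Well 3 = (-77, 84, 161.9).
Normal n = (Well 1→Well 2) × (Well 1→Well 3) = (-7882.7, 16074.3, -12089).
So ∂z/∂x = −n_x/n_z = −0.65206 and ∂z/∂y = −n_y/n_z = 1.32966.
Intercept c from Well 1: 1790.2 + 160.41 − 360.34 = 1590.27.
At (185, 506): z_contact = −120.6 + 672.8 + 1590.27 = 2142.4 ft.
Depth below ground = 2262 − 2142.4 = 120 ft.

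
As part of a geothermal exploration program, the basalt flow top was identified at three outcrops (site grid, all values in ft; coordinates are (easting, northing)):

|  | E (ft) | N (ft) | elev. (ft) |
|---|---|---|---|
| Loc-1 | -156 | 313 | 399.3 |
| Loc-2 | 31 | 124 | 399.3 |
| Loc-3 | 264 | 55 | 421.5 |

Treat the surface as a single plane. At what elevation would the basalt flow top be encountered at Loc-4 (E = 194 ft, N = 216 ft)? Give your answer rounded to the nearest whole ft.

Let the plane be z = a·E + b·N + c.
Loc-2−Loc-1: 187a − 189b = 0;  Loc-3−Loc-1: 420a − 258b = 22.2.
Solving gives a = 0.13477, b = 0.13334.
Then c = 399.3 − a·-156 − b·313 = 378.59.
At (194, 216): z = 26.1 + 28.8 + 378.59 = 433.5 ft.

434 ft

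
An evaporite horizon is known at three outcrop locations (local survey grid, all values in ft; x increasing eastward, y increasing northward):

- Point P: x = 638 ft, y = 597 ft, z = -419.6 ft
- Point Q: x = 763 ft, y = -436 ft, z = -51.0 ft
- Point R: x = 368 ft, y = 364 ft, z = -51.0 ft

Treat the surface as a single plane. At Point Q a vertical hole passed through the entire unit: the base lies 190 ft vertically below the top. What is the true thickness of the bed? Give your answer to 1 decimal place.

129.9 ft

Two edge vectors: Point P→Point Q = (125, -1033, 368.6), Point P→Point R = (-270, -233, 368.6).
Normal n = (Point P→Point Q) × (Point P→Point R) = (-294880, -145597, -308035).
So ∂z/∂x = −n_x/n_z = −0.95729 and ∂z/∂y = −n_y/n_z = −0.47266.
|∇z| = √(a²+b²) = 1.06762, so dip δ = arctan(1.06762) = 46.87°.
True thickness = vertical thickness × cos δ = 190 × cos 46.87° = 129.9 ft.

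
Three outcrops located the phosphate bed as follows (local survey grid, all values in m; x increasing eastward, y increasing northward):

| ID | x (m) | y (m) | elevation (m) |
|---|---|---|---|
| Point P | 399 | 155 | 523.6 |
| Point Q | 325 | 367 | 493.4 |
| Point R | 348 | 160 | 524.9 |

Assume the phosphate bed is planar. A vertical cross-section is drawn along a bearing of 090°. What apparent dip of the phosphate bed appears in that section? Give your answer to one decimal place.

2.3°

Let the plane be z = a·x + b·y + c.
Point Q−Point P: −74a + 212b = −30.2;  Point R−Point P: −51a + 5b = 1.3.
Solving gives a = −0.04085, b = −0.15671.
Unit vector along 090° is (sin 90°, cos 90°) = (1.0000, 0.0000).
Slope in that direction = a·(1.0000) + b·(0.0000) = −0.04085.
Apparent dip = arctan|0.04085| = 2.3° (true dip is 9.2°, so apparent ≤ true as expected).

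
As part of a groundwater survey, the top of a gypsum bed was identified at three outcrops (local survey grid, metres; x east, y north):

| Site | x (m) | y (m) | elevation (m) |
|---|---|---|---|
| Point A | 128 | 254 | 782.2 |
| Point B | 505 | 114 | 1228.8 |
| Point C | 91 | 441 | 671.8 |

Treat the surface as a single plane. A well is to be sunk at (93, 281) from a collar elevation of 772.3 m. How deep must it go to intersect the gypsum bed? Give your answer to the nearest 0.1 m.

36.9 m

Two edge vectors: Point A→Point B = (377, -140, 446.6), Point A→Point C = (-37, 187, -110.4).
Normal n = (Point A→Point B) × (Point A→Point C) = (-68058.2, 25096.6, 65319).
So ∂z/∂x = −n_x/n_z = 1.04194 and ∂z/∂y = −n_y/n_z = −0.38422.
Intercept c from Point A: 782.2 − 133.37 + 97.59 = 746.42.
At (93, 281): z_contact = 96.90 − 107.96 + 746.42 = 735.36 m.
Depth below ground = 772.3 − 735.36 = 36.9 m.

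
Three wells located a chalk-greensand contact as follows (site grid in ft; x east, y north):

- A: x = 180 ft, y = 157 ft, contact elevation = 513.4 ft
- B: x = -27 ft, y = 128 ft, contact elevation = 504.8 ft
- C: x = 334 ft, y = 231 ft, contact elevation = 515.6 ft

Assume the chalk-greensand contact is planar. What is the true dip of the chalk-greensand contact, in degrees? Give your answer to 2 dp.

5.48°

Two edge vectors: A→B = (-207, -29, -8.6), A→C = (154, 74, 2.2).
Normal n = (A→B) × (A→C) = (572.6, -869, -10852).
So ∂z/∂x = −n_x/n_z = 0.05276 and ∂z/∂y = −n_y/n_z = −0.08008.
Gradient magnitude |∇z| = √(a² + b²) = √(0.00278 + 0.00641) = 0.09590.
True dip = arctan(0.09590) = 5.48°, dipping toward NNW (azimuth ≈ 327°).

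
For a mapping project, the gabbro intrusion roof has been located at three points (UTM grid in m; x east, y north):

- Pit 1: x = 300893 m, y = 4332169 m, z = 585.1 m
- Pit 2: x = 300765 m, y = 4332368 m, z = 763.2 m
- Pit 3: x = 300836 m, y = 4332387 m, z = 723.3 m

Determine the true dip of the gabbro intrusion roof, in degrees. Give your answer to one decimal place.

Let the plane be z = a·x + b·y + c.
Pit 2−Pit 1: −128a + 199b = 178.1;  Pit 3−Pit 1: −57a + 218b = 138.2.
Solving gives a = −0.68378, b = 0.45516.
Gradient magnitude |∇z| = √(a² + b²) = √(0.46755 + 0.20717) = 0.82141.
True dip = arctan(0.82141) = 39.4°, dipping toward ESE (azimuth ≈ 124°).

39.4°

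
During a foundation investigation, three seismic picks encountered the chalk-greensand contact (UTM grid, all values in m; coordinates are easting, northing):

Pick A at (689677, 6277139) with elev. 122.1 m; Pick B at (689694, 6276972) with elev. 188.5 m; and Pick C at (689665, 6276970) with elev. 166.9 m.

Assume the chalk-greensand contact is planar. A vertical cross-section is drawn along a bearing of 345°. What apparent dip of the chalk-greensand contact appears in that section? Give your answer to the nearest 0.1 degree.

26.9°

Two edge vectors: Pick A→Pick B = (17, -167, 66.4), Pick A→Pick C = (-12, -169, 44.8).
Normal n = (Pick A→Pick B) × (Pick A→Pick C) = (3740, -1558.4, -4877).
So ∂z/∂easting = −n_x/n_z = 0.76686 and ∂z/∂northing = −n_y/n_z = −0.31954.
Unit vector along 345° is (sin 345°, cos 345°) = (-0.2588, 0.9659).
Slope in that direction = a·(-0.2588) + b·(0.9659) = −0.50713.
Apparent dip = arctan|0.50713| = 26.9° (true dip is 39.7°, so apparent ≤ true as expected).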